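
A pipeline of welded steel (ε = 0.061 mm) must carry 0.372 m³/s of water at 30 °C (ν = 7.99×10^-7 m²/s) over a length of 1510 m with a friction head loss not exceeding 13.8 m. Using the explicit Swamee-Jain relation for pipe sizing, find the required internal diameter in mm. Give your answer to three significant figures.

D ≈ 448 mm

Swamee-Jain (Type III): D = 0.66·[ε^1.25·(LQ²/(gh_f))^4.75 + ν·Q^9.4·(L/(gh_f))^5.2]^0.04
LQ²/(gh_f) = 1.544; L/(gh_f) = 11.15
Term 1 = ε^1.25·(…)^4.75 = 4.24×10^-5; Term 2 = ν·Q^9.4·(…)^5.2 = 2.05×10^-5
D = 0.66·(4.24×10^-5 + 2.05×10^-5)^0.04 = 0.4482 m = 448 mm
Check: V = 2.36 m/s, Re = 1.32×10^6, f = 0.01376, h_f = 13.1 m ≈ 13.8 m ✓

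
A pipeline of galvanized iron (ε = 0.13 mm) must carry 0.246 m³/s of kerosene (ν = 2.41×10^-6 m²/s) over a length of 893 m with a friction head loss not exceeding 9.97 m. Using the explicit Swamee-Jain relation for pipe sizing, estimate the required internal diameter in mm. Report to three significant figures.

D ≈ 384 mm

Swamee-Jain (Type III): D = 0.66·[ε^1.25·(LQ²/(gh_f))^4.75 + ν·Q^9.4·(L/(gh_f))^5.2]^0.04
LQ²/(gh_f) = 0.5525; L/(gh_f) = 9.130
Term 1 = ε^1.25·(…)^4.75 = 8.29×10^-7; Term 2 = ν·Q^9.4·(…)^5.2 = 4.48×10^-7
D = 0.66·(8.29×10^-7 + 4.48×10^-7)^0.04 = 0.3835 m = 384 mm
Check: V = 2.13 m/s, Re = 3.39×10^5, f = 0.01715, h_f = 9.23 m ≈ 9.97 m ✓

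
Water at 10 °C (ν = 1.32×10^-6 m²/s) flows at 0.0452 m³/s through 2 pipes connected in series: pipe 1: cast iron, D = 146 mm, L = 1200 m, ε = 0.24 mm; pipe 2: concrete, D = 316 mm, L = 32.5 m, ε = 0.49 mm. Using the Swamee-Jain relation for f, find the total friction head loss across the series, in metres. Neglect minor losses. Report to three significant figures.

H ≈ 70.5 m

Pipe 1: V = 2.700 m/s, Re = 2.99×10^5, ε/D = 0.00164, f = 0.02309, h_1 = f(L/D)V²/2g = 70.50 m
Pipe 2: V = 0.5763 m/s, Re = 1.38×10^5, ε/D = 0.00155, f = 0.02359, h_2 = f(L/D)V²/2g = 0.04107 m
Series → Q common, losses add: H = Σh = 70.54 m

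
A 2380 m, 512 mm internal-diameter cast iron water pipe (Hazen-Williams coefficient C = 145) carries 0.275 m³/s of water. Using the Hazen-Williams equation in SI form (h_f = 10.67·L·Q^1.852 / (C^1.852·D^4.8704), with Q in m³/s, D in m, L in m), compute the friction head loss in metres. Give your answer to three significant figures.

h_f ≈ 6.02 m

h_f = 10.67·2380·0.275^1.852 / (145^1.852·0.512^4.8704) = 6.019 m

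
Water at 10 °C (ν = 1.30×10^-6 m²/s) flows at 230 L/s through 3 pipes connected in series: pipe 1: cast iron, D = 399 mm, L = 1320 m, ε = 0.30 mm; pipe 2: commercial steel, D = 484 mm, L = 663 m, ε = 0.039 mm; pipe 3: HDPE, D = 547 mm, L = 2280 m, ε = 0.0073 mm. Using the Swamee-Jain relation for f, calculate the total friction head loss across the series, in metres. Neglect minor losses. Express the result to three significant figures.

Pipe 1: V = 1.839 m/s, Re = 5.65×10^5, ε/D = 7.52×10^-4, f = 0.01911, h_1 = f(L/D)V²/2g = 10.90 m
Pipe 2: V = 1.250 m/s, Re = 4.65×10^5, ε/D = 8.06×10^-5, f = 0.01436, h_2 = f(L/D)V²/2g = 1.567 m
Pipe 3: V = 0.9787 m/s, Re = 4.12×10^5, ε/D = 1.33×10^-5, f = 0.01375, h_3 = f(L/D)V²/2g = 2.798 m
Series → Q common, losses add: H = Σh = 15.27 m

H ≈ 15.3 m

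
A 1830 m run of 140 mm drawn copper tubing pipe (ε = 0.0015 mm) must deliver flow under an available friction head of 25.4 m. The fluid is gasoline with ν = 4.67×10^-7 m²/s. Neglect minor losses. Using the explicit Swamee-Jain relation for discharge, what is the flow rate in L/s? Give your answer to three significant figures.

Q ≈ 26.1 L/s

Swamee-Jain (Type II): Q = -0.965·√(gD⁵h_f/L)·ln[ε/(3.7D) + √(3.17ν²L/(gD³h_f))]
√(gD⁵h_f/L) = √(9.81·0.140⁵·25.4/1830) = 0.002706
ε/(3.7D) = 2.90×10^-6; √(3.17ν²L/(gD³h_f)) = 4.30×10^-5
Q = -0.965·0.002706·ln(4.591×10^-5) = 0.02608 m³/s
Check: V = 1.69 m/s, Re = 5.08×10^5, f = 0.01323, h_f = 25.3 m ≈ 25.4 m ✓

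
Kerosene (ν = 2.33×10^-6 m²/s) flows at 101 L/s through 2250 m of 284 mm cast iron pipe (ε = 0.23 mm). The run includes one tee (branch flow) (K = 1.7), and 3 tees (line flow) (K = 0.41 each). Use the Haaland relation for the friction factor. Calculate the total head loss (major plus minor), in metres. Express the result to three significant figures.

H_L ≈ 21.1 m

V = 4Q/(πD²) = 1.594 m/s; V²/2g = 0.1296 m
Re = 1.94×10^5, ε/D = 8.10×10^-4 → f = 0.02016 (Haaland)
Major: h_f = f(L/D)·V²/2g = 0.02016·7923·0.1296 = 20.69 m
Minor: ΣK = 2.93; h_m = ΣK·V²/2g = 0.3796 m
Total H_L = 20.69 + 0.3796 = 21.07 m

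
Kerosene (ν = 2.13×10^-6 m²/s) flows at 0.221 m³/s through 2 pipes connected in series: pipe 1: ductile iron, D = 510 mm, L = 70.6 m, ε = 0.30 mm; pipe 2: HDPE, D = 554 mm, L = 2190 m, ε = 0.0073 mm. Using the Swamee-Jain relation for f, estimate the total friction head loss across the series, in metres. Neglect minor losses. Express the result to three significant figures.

Pipe 1: V = 1.082 m/s, Re = 2.59×10^5, ε/D = 5.88×10^-4, f = 0.01900, h_1 = f(L/D)V²/2g = 0.1569 m
Pipe 2: V = 0.9168 m/s, Re = 2.38×10^5, ε/D = 1.32×10^-5, f = 0.01515, h_2 = f(L/D)V²/2g = 2.565 m
Series → Q common, losses add: H = Σh = 2.722 m

H ≈ 2.72 m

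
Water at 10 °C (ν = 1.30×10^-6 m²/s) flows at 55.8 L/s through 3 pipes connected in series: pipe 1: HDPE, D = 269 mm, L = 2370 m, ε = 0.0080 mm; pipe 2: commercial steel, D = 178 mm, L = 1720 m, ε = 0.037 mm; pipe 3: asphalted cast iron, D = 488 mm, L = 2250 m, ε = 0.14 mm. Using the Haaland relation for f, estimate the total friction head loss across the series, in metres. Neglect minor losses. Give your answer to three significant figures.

H ≈ 47.0 m

Pipe 1: V = 0.9818 m/s, Re = 2.03×10^5, ε/D = 2.97×10^-5, f = 0.01565, h_1 = f(L/D)V²/2g = 6.773 m
Pipe 2: V = 2.242 m/s, Re = 3.07×10^5, ε/D = 2.08×10^-4, f = 0.01608, h_2 = f(L/D)V²/2g = 39.83 m
Pipe 3: V = 0.2983 m/s, Re = 1.12×10^5, ε/D = 2.87×10^-4, f = 0.01881, h_3 = f(L/D)V²/2g = 0.3934 m
Series → Q common, losses add: H = Σh = 46.99 m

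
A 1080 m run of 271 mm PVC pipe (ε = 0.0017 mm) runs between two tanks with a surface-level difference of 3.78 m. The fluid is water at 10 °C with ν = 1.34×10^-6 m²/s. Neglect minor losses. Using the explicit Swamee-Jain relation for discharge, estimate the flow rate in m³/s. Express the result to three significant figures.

Q ≈ 0.0635 m³/s

Swamee-Jain (Type II): Q = -0.965·√(gD⁵h_f/L)·ln[ε/(3.7D) + √(3.17ν²L/(gD³h_f))]
√(gD⁵h_f/L) = √(9.81·0.271⁵·3.78/1080) = 0.007084
ε/(3.7D) = 1.70×10^-6; √(3.17ν²L/(gD³h_f)) = 9.13×10^-5
Q = -0.965·0.007084·ln(9.296×10^-5) = 0.06346 m³/s
Check: V = 1.10 m/s, Re = 2.23×10^5, f = 0.01528, h_f = 3.76 m ≈ 3.78 m ✓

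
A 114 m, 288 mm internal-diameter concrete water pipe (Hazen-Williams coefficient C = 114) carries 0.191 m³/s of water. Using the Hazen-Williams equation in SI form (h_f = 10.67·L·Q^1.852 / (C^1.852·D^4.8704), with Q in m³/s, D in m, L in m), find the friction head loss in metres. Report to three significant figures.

h_f = 10.67·114·0.191^1.852 / (114^1.852·0.288^4.8704) = 3.777 m

h_f ≈ 3.78 m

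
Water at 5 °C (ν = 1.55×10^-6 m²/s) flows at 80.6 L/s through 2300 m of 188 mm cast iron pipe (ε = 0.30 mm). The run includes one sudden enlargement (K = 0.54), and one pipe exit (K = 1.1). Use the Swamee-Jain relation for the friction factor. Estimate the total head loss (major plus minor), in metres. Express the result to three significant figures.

V = 4Q/(πD²) = 2.904 m/s; V²/2g = 0.4297 m
Re = 3.52×10^5, ε/D = 0.00160 → f = 0.02282 (Swamee-Jain)
Major: h_f = f(L/D)·V²/2g = 0.02282·12234·0.4297 = 120.0 m
Minor: ΣK = 1.64; h_m = ΣK·V²/2g = 0.7047 m
Total H_L = 120.0 + 0.7047 = 120.7 m

H_L ≈ 121 m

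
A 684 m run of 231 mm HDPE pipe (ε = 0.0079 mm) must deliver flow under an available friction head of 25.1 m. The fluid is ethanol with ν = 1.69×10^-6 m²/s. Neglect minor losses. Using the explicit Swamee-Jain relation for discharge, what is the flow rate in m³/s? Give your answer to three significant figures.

Swamee-Jain (Type II): Q = -0.965·√(gD⁵h_f/L)·ln[ε/(3.7D) + √(3.17ν²L/(gD³h_f))]
√(gD⁵h_f/L) = √(9.81·0.231⁵·25.1/684) = 0.01539
ε/(3.7D) = 9.24×10^-6; √(3.17ν²L/(gD³h_f)) = 4.52×10^-5
Q = -0.965·0.01539·ln(5.441×10^-5) = 0.1458 m³/s
Check: V = 3.48 m/s, Re = 4.76×10^5, f = 0.01372, h_f = 25.1 m ≈ 25.1 m ✓

Q ≈ 0.146 m³/s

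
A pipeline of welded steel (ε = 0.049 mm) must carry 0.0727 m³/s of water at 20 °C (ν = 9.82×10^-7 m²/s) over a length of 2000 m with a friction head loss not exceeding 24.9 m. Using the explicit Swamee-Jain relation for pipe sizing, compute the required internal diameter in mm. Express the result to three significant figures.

D ≈ 227 mm

Swamee-Jain (Type III): D = 0.66·[ε^1.25·(LQ²/(gh_f))^4.75 + ν·Q^9.4·(L/(gh_f))^5.2]^0.04
LQ²/(gh_f) = 0.04327; L/(gh_f) = 8.188
Term 1 = ε^1.25·(…)^4.75 = 1.36×10^-12; Term 2 = ν·Q^9.4·(…)^5.2 = 1.09×10^-12
D = 0.66·(1.36×10^-12 + 1.09×10^-12)^0.04 = 0.2266 m = 227 mm
Check: V = 1.80 m/s, Re = 4.16×10^5, f = 0.01591, h_f = 23.3 m ≈ 24.9 m ✓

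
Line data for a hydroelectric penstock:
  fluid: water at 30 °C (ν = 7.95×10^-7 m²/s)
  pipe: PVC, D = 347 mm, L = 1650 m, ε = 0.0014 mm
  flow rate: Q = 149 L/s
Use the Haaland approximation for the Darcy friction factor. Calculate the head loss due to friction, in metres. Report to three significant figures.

h_f ≈ 7.46 m

V = 4Q/(πD²) = 4·0.149/(π·0.347²) = 1.576 m/s
Re = VD/ν = 1.576·0.347/7.95×10^-7 = 6.88×10^5 → turbulent
ε/D = 0.0014/347 = 4.03×10^-6
Haaland: f = 0.01240
h_f = f(L/D)V²/(2g) = 0.01240·(1650/0.347)·1.576²/(2·9.81) = 7.463 m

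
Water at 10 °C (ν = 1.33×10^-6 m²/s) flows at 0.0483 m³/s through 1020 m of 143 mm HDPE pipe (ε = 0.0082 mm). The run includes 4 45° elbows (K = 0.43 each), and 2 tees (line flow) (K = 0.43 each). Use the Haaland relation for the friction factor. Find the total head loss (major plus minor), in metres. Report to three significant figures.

V = 4Q/(πD²) = 3.007 m/s; V²/2g = 0.4610 m
Re = 3.23×10^5, ε/D = 5.73×10^-5 → f = 0.01467 (Haaland)
Major: h_f = f(L/D)·V²/2g = 0.01467·7133·0.4610 = 48.25 m
Minor: ΣK = 2.58; h_m = ΣK·V²/2g = 1.189 m
Total H_L = 48.25 + 1.189 = 49.44 m

H_L ≈ 49.4 m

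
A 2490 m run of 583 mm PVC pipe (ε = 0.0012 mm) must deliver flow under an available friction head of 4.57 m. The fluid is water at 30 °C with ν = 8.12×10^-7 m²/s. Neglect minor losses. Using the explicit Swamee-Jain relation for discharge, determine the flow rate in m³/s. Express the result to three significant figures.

Swamee-Jain (Type II): Q = -0.965·√(gD⁵h_f/L)·ln[ε/(3.7D) + √(3.17ν²L/(gD³h_f))]
√(gD⁵h_f/L) = √(9.81·0.583⁵·4.57/2490) = 0.03482
ε/(3.7D) = 5.56×10^-7; √(3.17ν²L/(gD³h_f)) = 2.42×10^-5
Q = -0.965·0.03482·ln(2.476×10^-5) = 0.3564 m³/s
Check: V = 1.34 m/s, Re = 9.59×10^5, f = 0.01174, h_f = 4.56 m ≈ 4.57 m ✓

Q ≈ 0.356 m³/s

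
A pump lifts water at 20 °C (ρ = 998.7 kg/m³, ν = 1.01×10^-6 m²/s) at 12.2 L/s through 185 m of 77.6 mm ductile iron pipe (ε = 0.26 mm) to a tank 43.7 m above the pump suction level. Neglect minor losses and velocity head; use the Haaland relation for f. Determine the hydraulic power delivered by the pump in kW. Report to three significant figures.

P_hyd ≈ 7.89 kW

V = 4Q/(πD²) = 2.580 m/s; Re = 1.98×10^5; ε/D = 0.00335; f = 0.02761
h_f = f(L/D)V²/2g = 22.33 m
Total head H = z + h_f = 43.7 + 22.33 = 66.03 m
P_hyd = ρgQH = 998.7·9.81·0.0122·66.03 = 7.892 kW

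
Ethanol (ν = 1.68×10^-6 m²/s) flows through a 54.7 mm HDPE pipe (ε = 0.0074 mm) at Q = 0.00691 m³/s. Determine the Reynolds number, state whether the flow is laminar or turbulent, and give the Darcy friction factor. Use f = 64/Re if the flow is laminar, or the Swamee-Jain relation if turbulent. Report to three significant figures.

Re ≈ 9.57×10^4; turbulent; f ≈ 0.0188

V = 4Q/(πD²) = 2.940 m/s
Re = VD/ν = 2.940·0.0547/1.68×10^-6 = 9.57×10^4
Re > 4000 → turbulent; ε/D = 1.35×10^-4
Swamee-Jain: f = 0.01879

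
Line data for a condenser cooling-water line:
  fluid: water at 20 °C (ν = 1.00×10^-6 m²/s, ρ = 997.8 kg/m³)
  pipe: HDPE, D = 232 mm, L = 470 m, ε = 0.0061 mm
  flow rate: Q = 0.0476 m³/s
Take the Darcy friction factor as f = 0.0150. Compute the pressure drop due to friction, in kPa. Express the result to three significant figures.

Δp ≈ 19.2 kPa

V = 4Q/(πD²) = 4·0.0476/(π·0.232²) = 1.126 m/s
h_f = f(L/D)V²/(2g) = 0.01500·(470/0.232)·1.126²/(2·9.81) = 1.964 m
Δp = ρg·h_f = 997.8·9.81·1.964 = 19.22 kPa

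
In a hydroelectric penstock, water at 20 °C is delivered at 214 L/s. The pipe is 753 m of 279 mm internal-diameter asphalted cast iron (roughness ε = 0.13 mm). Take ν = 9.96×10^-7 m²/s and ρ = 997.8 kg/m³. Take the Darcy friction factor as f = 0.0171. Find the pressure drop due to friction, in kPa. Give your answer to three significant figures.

V = 4Q/(πD²) = 4·0.214/(π·0.279²) = 3.500 m/s
h_f = f(L/D)V²/(2g) = 0.01710·(753/0.279)·3.500²/(2·9.81) = 28.82 m
Δp = ρg·h_f = 997.8·9.81·28.82 = 282.1 kPa

Δp ≈ 282 kPa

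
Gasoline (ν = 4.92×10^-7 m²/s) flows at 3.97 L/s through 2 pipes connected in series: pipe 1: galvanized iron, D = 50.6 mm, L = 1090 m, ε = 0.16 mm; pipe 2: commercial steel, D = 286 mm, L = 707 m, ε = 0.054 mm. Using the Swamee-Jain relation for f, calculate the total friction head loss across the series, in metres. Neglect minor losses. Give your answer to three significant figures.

Pipe 1: V = 1.974 m/s, Re = 2.03×10^5, ε/D = 0.00316, f = 0.02737, h_1 = f(L/D)V²/2g = 117.1 m
Pipe 2: V = 0.06180 m/s, Re = 3.59×10^4, ε/D = 1.89×10^-4, f = 0.02303, h_2 = f(L/D)V²/2g = 0.01108 m
Series → Q common, losses add: H = Σh = 117.2 m

H ≈ 117 m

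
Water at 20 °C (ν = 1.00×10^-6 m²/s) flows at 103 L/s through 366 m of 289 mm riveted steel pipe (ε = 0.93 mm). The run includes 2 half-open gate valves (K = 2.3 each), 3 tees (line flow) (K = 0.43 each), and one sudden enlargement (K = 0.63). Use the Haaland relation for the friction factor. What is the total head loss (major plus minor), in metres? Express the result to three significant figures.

V = 4Q/(πD²) = 1.570 m/s; V²/2g = 0.1257 m
Re = 4.54×10^5, ε/D = 0.00322 → f = 0.02700 (Haaland)
Major: h_f = f(L/D)·V²/2g = 0.02700·1266·0.1257 = 4.297 m
Minor: ΣK = 6.52; h_m = ΣK·V²/2g = 0.8193 m
Total H_L = 4.297 + 0.8193 = 5.116 m

H_L ≈ 5.12 m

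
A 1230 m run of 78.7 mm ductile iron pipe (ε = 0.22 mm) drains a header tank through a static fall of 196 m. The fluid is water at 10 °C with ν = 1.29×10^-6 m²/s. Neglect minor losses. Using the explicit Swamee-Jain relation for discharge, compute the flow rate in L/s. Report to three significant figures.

Q ≈ 14.9 L/s

Swamee-Jain (Type II): Q = -0.965·√(gD⁵h_f/L)·ln[ε/(3.7D) + √(3.17ν²L/(gD³h_f))]
√(gD⁵h_f/L) = √(9.81·0.0787⁵·196/1230) = 0.002172
ε/(3.7D) = 7.56×10^-4; √(3.17ν²L/(gD³h_f)) = 8.32×10^-5
Q = -0.965·0.002172·ln(8.387×10^-4) = 0.01485 m³/s
Check: V = 3.05 m/s, Re = 1.86×10^5, f = 0.02660, h_f = 197 m ≈ 196 m ✓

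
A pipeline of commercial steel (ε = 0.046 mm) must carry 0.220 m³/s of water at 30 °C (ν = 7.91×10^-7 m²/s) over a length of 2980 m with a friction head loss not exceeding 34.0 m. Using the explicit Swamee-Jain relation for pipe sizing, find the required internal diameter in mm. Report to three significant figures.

D ≈ 349 mm

Swamee-Jain (Type III): D = 0.66·[ε^1.25·(LQ²/(gh_f))^4.75 + ν·Q^9.4·(L/(gh_f))^5.2]^0.04
LQ²/(gh_f) = 0.4324; L/(gh_f) = 8.934
Term 1 = ε^1.25·(…)^4.75 = 7.06×10^-8; Term 2 = ν·Q^9.4·(…)^5.2 = 4.60×10^-8
D = 0.66·(7.06×10^-8 + 4.60×10^-8)^0.04 = 0.3485 m = 349 mm
Check: V = 2.31 m/s, Re = 1.02×10^6, f = 0.01394, h_f = 32.3 m ≈ 34.0 m ✓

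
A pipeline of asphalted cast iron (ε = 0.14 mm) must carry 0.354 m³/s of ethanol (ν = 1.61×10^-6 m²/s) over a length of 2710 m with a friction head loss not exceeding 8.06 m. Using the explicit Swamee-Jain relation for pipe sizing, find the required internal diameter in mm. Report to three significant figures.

Swamee-Jain (Type III): D = 0.66·[ε^1.25·(LQ²/(gh_f))^4.75 + ν·Q^9.4·(L/(gh_f))^5.2]^0.04
LQ²/(gh_f) = 4.295; L/(gh_f) = 34.27
Term 1 = ε^1.25·(…)^4.75 = 0.0155; Term 2 = ν·Q^9.4·(…)^5.2 = 0.00890
D = 0.66·(0.0155 + 0.00890)^0.04 = 0.5689 m = 569 mm
Check: V = 1.39 m/s, Re = 4.92×10^5, f = 0.01595, h_f = 7.51 m ≈ 8.06 m ✓

D ≈ 569 mm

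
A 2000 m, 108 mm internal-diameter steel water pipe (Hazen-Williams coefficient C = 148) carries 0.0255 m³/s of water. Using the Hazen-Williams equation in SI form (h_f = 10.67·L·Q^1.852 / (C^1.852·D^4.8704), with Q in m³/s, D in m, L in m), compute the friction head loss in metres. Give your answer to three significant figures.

h_f ≈ 117 m

h_f = 10.67·2000·0.0255^1.852 / (148^1.852·0.108^4.8704) = 116.5 m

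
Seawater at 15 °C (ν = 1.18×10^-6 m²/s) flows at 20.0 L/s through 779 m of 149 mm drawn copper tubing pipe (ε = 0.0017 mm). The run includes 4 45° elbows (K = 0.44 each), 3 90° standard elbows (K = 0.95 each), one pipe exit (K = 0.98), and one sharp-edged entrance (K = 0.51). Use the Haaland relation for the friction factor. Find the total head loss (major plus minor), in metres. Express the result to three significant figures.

V = 4Q/(πD²) = 1.147 m/s; V²/2g = 0.06706 m
Re = 1.45×10^5, ε/D = 1.14×10^-5 → f = 0.01658 (Haaland)
Major: h_f = f(L/D)·V²/2g = 0.01658·5228·0.06706 = 5.811 m
Minor: ΣK = 6.10; h_m = ΣK·V²/2g = 0.4090 m
Total H_L = 5.811 + 0.4090 = 6.220 m

H_L ≈ 6.22 m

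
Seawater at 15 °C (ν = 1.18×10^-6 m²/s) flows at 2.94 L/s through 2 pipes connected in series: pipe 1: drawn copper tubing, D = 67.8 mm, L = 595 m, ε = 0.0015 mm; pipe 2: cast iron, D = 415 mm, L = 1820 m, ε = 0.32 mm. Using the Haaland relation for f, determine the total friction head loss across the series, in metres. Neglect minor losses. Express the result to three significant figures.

H ≈ 6.26 m

Pipe 1: V = 0.8143 m/s, Re = 4.68×10^4, ε/D = 2.21×10^-5, f = 0.02108, h_1 = f(L/D)V²/2g = 6.252 m
Pipe 2: V = 0.02174 m/s, Re = 7640, ε/D = 7.71×10^-4, f = 0.03414, h_2 = f(L/D)V²/2g = 0.003605 m
Series → Q common, losses add: H = Σh = 6.255 m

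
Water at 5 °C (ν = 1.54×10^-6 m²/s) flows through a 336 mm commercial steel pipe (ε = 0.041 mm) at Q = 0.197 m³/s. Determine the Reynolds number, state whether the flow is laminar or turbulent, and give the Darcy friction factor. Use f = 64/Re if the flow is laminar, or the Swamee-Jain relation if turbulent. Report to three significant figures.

V = 4Q/(πD²) = 2.222 m/s
Re = VD/ν = 2.222·0.336/1.54×10^-6 = 4.85×10^5
Re > 4000 → turbulent; ε/D = 1.22×10^-4
Swamee-Jain: f = 0.01477

Re ≈ 4.85×10^5; turbulent; f ≈ 0.0148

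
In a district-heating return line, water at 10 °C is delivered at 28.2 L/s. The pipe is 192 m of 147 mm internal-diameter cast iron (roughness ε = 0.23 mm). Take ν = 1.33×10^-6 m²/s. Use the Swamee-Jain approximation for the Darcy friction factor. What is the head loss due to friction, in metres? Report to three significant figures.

V = 4Q/(πD²) = 4·0.0282/(π·0.147²) = 1.662 m/s
Re = VD/ν = 1.662·0.147/1.33×10^-6 = 1.84×10^5 → turbulent
ε/D = 0.23/147 = 0.00156
Swamee-Jain: f = 0.02327
h_f = f(L/D)V²/(2g) = 0.02327·(192/0.147)·1.662²/(2·9.81) = 4.278 m

h_f ≈ 4.28 m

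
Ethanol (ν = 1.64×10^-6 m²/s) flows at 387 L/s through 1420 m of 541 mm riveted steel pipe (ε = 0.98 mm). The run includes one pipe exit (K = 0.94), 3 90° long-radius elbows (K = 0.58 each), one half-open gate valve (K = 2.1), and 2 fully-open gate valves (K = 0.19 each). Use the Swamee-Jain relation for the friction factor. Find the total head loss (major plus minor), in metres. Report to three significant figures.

H_L ≈ 9.57 m

V = 4Q/(πD²) = 1.684 m/s; V²/2g = 0.1445 m
Re = 5.55×10^5, ε/D = 0.00181 → f = 0.02328 (Swamee-Jain)
Major: h_f = f(L/D)·V²/2g = 0.02328·2625·0.1445 = 8.827 m
Minor: ΣK = 5.16; h_m = ΣK·V²/2g = 0.7454 m
Total H_L = 8.827 + 0.7454 = 9.573 m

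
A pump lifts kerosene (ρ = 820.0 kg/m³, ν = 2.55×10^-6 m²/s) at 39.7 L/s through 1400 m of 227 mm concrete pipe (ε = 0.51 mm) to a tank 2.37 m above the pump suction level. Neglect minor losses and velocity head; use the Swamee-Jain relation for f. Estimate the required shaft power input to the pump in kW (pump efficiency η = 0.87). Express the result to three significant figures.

P_shaft ≈ 3.78 kW

V = 4Q/(πD²) = 0.9810 m/s; Re = 8.73×10^4; ε/D = 0.00225; f = 0.02618
h_f = f(L/D)V²/2g = 7.918 m
Total head H = z + h_f = 2.37 + 7.918 = 10.29 m
P_hyd = ρgQH = 820.0·9.81·0.0397·10.29 = 3.286 kW
P_shaft = P_hyd/η = 3.286/0.87 = 3.777 kW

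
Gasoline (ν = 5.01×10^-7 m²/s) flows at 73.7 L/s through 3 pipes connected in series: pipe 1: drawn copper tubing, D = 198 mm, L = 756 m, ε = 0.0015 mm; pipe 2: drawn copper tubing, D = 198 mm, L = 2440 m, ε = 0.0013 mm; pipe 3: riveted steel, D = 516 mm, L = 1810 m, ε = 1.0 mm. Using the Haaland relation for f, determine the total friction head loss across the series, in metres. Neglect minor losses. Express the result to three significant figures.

H ≈ 56.2 m

Pipe 1: V = 2.394 m/s, Re = 9.46×10^5, ε/D = 7.58×10^-6, f = 0.01182, h_1 = f(L/D)V²/2g = 13.18 m
Pipe 2: V = 2.394 m/s, Re = 9.46×10^5, ε/D = 6.57×10^-6, f = 0.01181, h_2 = f(L/D)V²/2g = 42.48 m
Pipe 3: V = 0.3524 m/s, Re = 3.63×10^5, ε/D = 0.00194, f = 0.02372, h_3 = f(L/D)V²/2g = 0.5268 m
Series → Q common, losses add: H = Σh = 56.19 m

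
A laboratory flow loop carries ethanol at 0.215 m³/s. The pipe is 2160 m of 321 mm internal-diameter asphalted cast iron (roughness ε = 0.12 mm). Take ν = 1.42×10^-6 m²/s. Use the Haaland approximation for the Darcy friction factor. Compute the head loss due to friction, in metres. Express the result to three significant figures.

h_f ≈ 40.1 m

V = 4Q/(πD²) = 4·0.215/(π·0.321²) = 2.657 m/s
Re = VD/ν = 2.657·0.321/1.42×10^-6 = 6.01×10^5 → turbulent
ε/D = 0.12/321 = 3.74×10^-4
Haaland: f = 0.01656
h_f = f(L/D)V²/(2g) = 0.01656·(2160/0.321)·2.657²/(2·9.81) = 40.09 m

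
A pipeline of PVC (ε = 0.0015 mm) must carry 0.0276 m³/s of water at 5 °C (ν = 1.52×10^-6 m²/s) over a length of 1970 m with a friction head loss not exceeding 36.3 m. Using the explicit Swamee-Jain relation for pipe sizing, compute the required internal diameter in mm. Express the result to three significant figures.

Swamee-Jain (Type III): D = 0.66·[ε^1.25·(LQ²/(gh_f))^4.75 + ν·Q^9.4·(L/(gh_f))^5.2]^0.04
LQ²/(gh_f) = 0.004214; L/(gh_f) = 5.532
Term 1 = ε^1.25·(…)^4.75 = 2.74×10^-19; Term 2 = ν·Q^9.4·(…)^5.2 = 2.45×10^-17
D = 0.66·(2.74×10^-19 + 2.45×10^-17)^0.04 = 0.1430 m = 143 mm
Check: V = 1.72 m/s, Re = 1.62×10^5, f = 0.01628, h_f = 33.8 m ≈ 36.3 m ✓

D ≈ 143 mm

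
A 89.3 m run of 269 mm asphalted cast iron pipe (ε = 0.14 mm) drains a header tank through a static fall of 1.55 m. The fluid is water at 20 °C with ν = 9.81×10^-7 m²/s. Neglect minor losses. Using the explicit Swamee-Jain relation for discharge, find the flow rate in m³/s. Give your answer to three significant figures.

Swamee-Jain (Type II): Q = -0.965·√(gD⁵h_f/L)·ln[ε/(3.7D) + √(3.17ν²L/(gD³h_f))]
√(gD⁵h_f/L) = √(9.81·0.269⁵·1.55/89.3) = 0.01549
ε/(3.7D) = 1.41×10^-4; √(3.17ν²L/(gD³h_f)) = 3.03×10^-5
Q = -0.965·0.01549·ln(1.710×10^-4) = 0.1296 m³/s
Check: V = 2.28 m/s, Re = 6.25×10^5, f = 0.01772, h_f = 1.56 m ≈ 1.55 m ✓

Q ≈ 0.130 m³/s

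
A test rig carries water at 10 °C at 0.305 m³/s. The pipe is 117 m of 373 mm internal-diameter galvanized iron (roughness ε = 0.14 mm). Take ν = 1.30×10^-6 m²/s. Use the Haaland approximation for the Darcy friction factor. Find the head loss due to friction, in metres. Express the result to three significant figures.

h_f ≈ 2.04 m

V = 4Q/(πD²) = 4·0.305/(π·0.373²) = 2.791 m/s
Re = VD/ν = 2.791·0.373/1.30×10^-6 = 8.01×10^5 → turbulent
ε/D = 0.14/373 = 3.75×10^-4
Haaland: f = 0.01637
h_f = f(L/D)V²/(2g) = 0.01637·(117/0.373)·2.791²/(2·9.81) = 2.039 m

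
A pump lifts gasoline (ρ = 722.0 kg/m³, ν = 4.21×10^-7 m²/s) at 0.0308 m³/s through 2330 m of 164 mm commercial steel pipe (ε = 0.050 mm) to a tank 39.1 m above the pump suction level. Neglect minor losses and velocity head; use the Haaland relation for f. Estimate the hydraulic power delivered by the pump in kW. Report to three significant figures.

V = 4Q/(πD²) = 1.458 m/s; Re = 5.68×10^5; ε/D = 3.05×10^-4; f = 0.01607
h_f = f(L/D)V²/2g = 24.74 m
Total head H = z + h_f = 39.1 + 24.74 = 63.84 m
P_hyd = ρgQH = 722.0·9.81·0.0308·63.84 = 13.93 kW

P_hyd ≈ 13.9 kW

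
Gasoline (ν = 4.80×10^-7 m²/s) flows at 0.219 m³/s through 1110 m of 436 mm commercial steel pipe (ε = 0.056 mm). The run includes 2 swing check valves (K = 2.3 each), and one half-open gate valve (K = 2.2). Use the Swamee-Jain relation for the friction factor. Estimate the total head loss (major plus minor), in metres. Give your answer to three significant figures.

V = 4Q/(πD²) = 1.467 m/s; V²/2g = 0.1097 m
Re = 1.33×10^6, ε/D = 1.28×10^-4 → f = 0.01364 (Swamee-Jain)
Major: h_f = f(L/D)·V²/2g = 0.01364·2546·0.1097 = 3.809 m
Minor: ΣK = 6.80; h_m = ΣK·V²/2g = 0.7457 m
Total H_L = 3.809 + 0.7457 = 4.554 m

H_L ≈ 4.55 m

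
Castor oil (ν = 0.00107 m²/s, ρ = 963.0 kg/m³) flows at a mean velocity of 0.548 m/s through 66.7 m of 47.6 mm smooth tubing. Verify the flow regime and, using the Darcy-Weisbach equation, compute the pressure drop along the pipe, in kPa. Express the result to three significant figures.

Re = VD/ν = 0.548·0.04760/0.00107 = 24.4 → laminar (Re < 2300)
f = 64/Re = 2.625
h_f = f(L/D)V²/(2g) = 2.625·(66.7/0.04760)·0.548²/(2·9.81) = 56.31 m
Δp = ρg·h_f = 963.0·9.81·56.31 = 531.9 kPa

Δp ≈ 532 kPa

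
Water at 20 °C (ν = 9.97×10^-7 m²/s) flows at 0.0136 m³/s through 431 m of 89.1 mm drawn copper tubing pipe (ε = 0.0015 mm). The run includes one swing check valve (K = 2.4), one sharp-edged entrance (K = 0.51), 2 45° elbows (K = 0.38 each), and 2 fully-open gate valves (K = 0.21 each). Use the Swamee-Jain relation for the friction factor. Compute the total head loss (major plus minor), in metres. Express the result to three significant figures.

V = 4Q/(πD²) = 2.181 m/s; V²/2g = 0.2425 m
Re = 1.95×10^5, ε/D = 1.68×10^-5 → f = 0.01576 (Swamee-Jain)
Major: h_f = f(L/D)·V²/2g = 0.01576·4837·0.2425 = 18.49 m
Minor: ΣK = 4.09; h_m = ΣK·V²/2g = 0.9918 m
Total H_L = 18.49 + 0.9918 = 19.48 m

H_L ≈ 19.5 m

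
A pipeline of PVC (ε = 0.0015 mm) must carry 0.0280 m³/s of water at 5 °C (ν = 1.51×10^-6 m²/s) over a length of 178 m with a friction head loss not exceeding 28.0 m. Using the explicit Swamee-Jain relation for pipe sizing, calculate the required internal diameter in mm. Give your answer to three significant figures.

D ≈ 92.1 mm

Swamee-Jain (Type III): D = 0.66·[ε^1.25·(LQ²/(gh_f))^4.75 + ν·Q^9.4·(L/(gh_f))^5.2]^0.04
LQ²/(gh_f) = 5.081×10^-4; L/(gh_f) = 0.6480
Term 1 = ε^1.25·(…)^4.75 = 1.18×10^-23; Term 2 = ν·Q^9.4·(…)^5.2 = 4.00×10^-22
D = 0.66·(1.18×10^-23 + 4.00×10^-22)^0.04 = 0.09208 m = 92.1 mm
Check: V = 4.20 m/s, Re = 2.56×10^5, f = 0.01498, h_f = 26.1 m ≈ 28.0 m ✓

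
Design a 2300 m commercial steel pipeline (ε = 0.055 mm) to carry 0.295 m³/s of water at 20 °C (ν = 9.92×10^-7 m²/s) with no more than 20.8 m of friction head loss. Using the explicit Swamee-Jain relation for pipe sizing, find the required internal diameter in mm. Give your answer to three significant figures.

Swamee-Jain (Type III): D = 0.66·[ε^1.25·(LQ²/(gh_f))^4.75 + ν·Q^9.4·(L/(gh_f))^5.2]^0.04
LQ²/(gh_f) = 0.9809; L/(gh_f) = 11.27
Term 1 = ε^1.25·(…)^4.75 = 4.32×10^-6; Term 2 = ν·Q^9.4·(…)^5.2 = 3.04×10^-6
D = 0.66·(4.32×10^-6 + 3.04×10^-6)^0.04 = 0.4114 m = 411 mm
Check: V = 2.22 m/s, Re = 9.20×10^5, f = 0.01406, h_f = 19.7 m ≈ 20.8 m ✓

D ≈ 411 mm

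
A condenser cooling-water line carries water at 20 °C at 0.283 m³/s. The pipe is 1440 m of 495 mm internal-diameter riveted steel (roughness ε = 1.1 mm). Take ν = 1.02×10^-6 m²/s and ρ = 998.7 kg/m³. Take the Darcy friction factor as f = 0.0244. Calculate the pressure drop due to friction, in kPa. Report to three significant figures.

V = 4Q/(πD²) = 4·0.283/(π·0.495²) = 1.471 m/s
h_f = f(L/D)V²/(2g) = 0.02440·(1440/0.495)·1.471²/(2·9.81) = 7.824 m
Δp = ρg·h_f = 998.7·9.81·7.824 = 76.65 kPa

Δp ≈ 76.7 kPa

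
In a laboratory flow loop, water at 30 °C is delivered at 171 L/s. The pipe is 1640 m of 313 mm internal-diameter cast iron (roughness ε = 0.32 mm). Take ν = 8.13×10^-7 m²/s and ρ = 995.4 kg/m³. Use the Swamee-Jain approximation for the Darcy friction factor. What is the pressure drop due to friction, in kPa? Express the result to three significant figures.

Δp ≈ 260 kPa

V = 4Q/(πD²) = 4·0.171/(π·0.313²) = 2.222 m/s
Re = VD/ν = 2.222·0.313/8.13×10^-7 = 8.56×10^5 → turbulent
ε/D = 0.32/313 = 0.00102
Swamee-Jain: f = 0.02019
h_f = f(L/D)V²/(2g) = 0.02019·(1640/0.313)·2.222²/(2·9.81) = 26.63 m
Δp = ρg·h_f = 995.4·9.81·26.63 = 260.0 kPa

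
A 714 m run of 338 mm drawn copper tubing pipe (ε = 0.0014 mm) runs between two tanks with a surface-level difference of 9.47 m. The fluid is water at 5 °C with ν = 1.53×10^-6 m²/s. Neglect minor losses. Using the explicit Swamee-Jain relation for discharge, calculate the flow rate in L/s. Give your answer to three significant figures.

Swamee-Jain (Type II): Q = -0.965·√(gD⁵h_f/L)·ln[ε/(3.7D) + √(3.17ν²L/(gD³h_f))]
√(gD⁵h_f/L) = √(9.81·0.338⁵·9.47/714) = 0.02396
ε/(3.7D) = 1.12×10^-6; √(3.17ν²L/(gD³h_f)) = 3.84×10^-5
Q = -0.965·0.02396·ln(3.955×10^-5) = 0.2344 m³/s
Check: V = 2.61 m/s, Re = 5.77×10^5, f = 0.01283, h_f = 9.43 m ≈ 9.47 m ✓

Q ≈ 234 L/s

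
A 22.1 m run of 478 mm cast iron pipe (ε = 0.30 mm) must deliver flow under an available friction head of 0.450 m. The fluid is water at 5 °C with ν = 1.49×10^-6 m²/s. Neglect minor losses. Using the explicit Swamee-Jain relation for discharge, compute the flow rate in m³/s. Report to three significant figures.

Swamee-Jain (Type II): Q = -0.965·√(gD⁵h_f/L)·ln[ε/(3.7D) + √(3.17ν²L/(gD³h_f))]
√(gD⁵h_f/L) = √(9.81·0.478⁵·0.450/22.1) = 0.07060
ε/(3.7D) = 1.70×10^-4; √(3.17ν²L/(gD³h_f)) = 1.80×10^-5
Q = -0.965·0.07060·ln(1.876×10^-4) = 0.5846 m³/s
Check: V = 3.26 m/s, Re = 1.05×10^6, f = 0.01809, h_f = 0.452 m ≈ 0.450 m ✓

Q ≈ 0.585 m³/s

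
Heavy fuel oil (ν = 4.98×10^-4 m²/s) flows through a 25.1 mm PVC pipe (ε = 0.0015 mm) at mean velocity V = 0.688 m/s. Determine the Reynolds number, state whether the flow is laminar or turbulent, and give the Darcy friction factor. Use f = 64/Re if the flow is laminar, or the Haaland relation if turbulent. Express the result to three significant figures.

Re ≈ 34.7; laminar; f = 64/Re ≈ 1.85

Re = VD/ν = 0.6880·0.0251/4.98×10^-4 = 34.7
Re < 2300 → laminar → f = 64/Re = 1.846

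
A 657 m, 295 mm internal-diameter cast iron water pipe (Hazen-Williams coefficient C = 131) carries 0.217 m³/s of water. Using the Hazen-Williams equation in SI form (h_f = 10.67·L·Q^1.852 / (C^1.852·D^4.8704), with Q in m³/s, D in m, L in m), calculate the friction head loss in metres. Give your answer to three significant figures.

h_f ≈ 19.0 m

h_f = 10.67·657·0.217^1.852 / (131^1.852·0.295^4.8704) = 18.96 m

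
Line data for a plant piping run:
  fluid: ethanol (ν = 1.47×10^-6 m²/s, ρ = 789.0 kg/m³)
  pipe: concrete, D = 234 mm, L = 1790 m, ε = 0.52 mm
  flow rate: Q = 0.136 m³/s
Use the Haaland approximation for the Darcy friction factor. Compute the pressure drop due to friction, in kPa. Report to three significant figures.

V = 4Q/(πD²) = 4·0.136/(π·0.234²) = 3.162 m/s
Re = VD/ν = 3.162·0.234/1.47×10^-6 = 5.03×10^5 → turbulent
ε/D = 0.52/234 = 0.00222
Haaland: f = 0.02444
h_f = f(L/D)V²/(2g) = 0.02444·(1790/0.234)·3.162²/(2·9.81) = 95.28 m
Δp = ρg·h_f = 789.0·9.81·95.28 = 737.5 kPa

Δp ≈ 737 kPa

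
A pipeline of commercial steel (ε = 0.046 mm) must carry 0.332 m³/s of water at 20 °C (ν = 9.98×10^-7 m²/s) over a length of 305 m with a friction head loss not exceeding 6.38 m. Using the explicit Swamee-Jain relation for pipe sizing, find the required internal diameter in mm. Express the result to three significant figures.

D ≈ 363 mm

Swamee-Jain (Type III): D = 0.66·[ε^1.25·(LQ²/(gh_f))^4.75 + ν·Q^9.4·(L/(gh_f))^5.2]^0.04
LQ²/(gh_f) = 0.5371; L/(gh_f) = 4.873
Term 1 = ε^1.25·(…)^4.75 = 1.98×10^-7; Term 2 = ν·Q^9.4·(…)^5.2 = 1.19×10^-7
D = 0.66·(1.98×10^-7 + 1.19×10^-7)^0.04 = 0.3627 m = 363 mm
Check: V = 3.21 m/s, Re = 1.17×10^6, f = 0.01373, h_f = 6.08 m ≈ 6.38 m ✓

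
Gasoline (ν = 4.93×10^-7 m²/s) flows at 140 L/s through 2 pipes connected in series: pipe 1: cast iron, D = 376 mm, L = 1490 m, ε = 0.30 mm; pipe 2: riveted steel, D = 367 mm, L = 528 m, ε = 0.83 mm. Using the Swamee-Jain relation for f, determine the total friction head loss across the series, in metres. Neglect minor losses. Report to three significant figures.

Pipe 1: V = 1.261 m/s, Re = 9.62×10^5, ε/D = 7.98×10^-4, f = 0.01907, h_1 = f(L/D)V²/2g = 6.122 m
Pipe 2: V = 1.323 m/s, Re = 9.85×10^5, ε/D = 0.00226, f = 0.02445, h_2 = f(L/D)V²/2g = 3.140 m
Series → Q common, losses add: H = Σh = 9.262 m

H ≈ 9.26 m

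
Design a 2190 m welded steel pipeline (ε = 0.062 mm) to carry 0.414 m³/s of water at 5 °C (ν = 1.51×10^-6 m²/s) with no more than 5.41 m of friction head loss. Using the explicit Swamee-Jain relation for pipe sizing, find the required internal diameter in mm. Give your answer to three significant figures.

Swamee-Jain (Type III): D = 0.66·[ε^1.25·(LQ²/(gh_f))^4.75 + ν·Q^9.4·(L/(gh_f))^5.2]^0.04
LQ²/(gh_f) = 7.073; L/(gh_f) = 41.26
Term 1 = ε^1.25·(…)^4.75 = 0.0597; Term 2 = ν·Q^9.4·(…)^5.2 = 0.0955
D = 0.66·(0.0597 + 0.0955)^0.04 = 0.6126 m = 613 mm
Check: V = 1.40 m/s, Re = 5.70×10^5, f = 0.01427, h_f = 5.13 m ≈ 5.41 m ✓

D ≈ 613 mm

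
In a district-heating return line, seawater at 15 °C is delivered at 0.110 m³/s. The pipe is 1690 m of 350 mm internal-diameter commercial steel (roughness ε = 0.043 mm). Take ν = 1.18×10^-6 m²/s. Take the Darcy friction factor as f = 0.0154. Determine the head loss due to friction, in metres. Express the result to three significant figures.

h_f ≈ 4.95 m

V = 4Q/(πD²) = 4·0.110/(π·0.350²) = 1.143 m/s
h_f = f(L/D)V²/(2g) = 0.01540·(1690/0.350)·1.143²/(2·9.81) = 4.954 m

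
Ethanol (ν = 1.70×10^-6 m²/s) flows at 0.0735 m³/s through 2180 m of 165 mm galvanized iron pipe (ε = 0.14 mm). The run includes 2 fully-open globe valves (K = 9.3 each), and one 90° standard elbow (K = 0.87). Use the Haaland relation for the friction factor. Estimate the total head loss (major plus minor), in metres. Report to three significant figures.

H_L ≈ 169 m

V = 4Q/(πD²) = 3.437 m/s; V²/2g = 0.6022 m
Re = 3.34×10^5, ε/D = 8.48×10^-4 → f = 0.01977 (Haaland)
Major: h_f = f(L/D)·V²/2g = 0.01977·13212·0.6022 = 157.3 m
Minor: ΣK = 19.5; h_m = ΣK·V²/2g = 11.73 m
Total H_L = 157.3 + 11.73 = 169.0 m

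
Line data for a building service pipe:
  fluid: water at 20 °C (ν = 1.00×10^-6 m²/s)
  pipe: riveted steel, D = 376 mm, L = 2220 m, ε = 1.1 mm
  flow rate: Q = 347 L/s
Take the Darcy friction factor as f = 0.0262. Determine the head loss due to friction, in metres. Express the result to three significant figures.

V = 4Q/(πD²) = 4·0.347/(π·0.376²) = 3.125 m/s
h_f = f(L/D)V²/(2g) = 0.02620·(2220/0.376)·3.125²/(2·9.81) = 77.00 m

h_f ≈ 77.0 m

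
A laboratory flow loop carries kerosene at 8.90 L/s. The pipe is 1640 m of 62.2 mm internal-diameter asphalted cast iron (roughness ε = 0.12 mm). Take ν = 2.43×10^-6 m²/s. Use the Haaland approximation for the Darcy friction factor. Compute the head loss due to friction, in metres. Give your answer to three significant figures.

h_f ≈ 291 m

V = 4Q/(πD²) = 4·0.00890/(π·0.0622²) = 2.929 m/s
Re = VD/ν = 2.929·0.0622/2.43×10^-6 = 7.50×10^4 → turbulent
ε/D = 0.12/62.2 = 0.00193
Haaland: f = 0.02525
h_f = f(L/D)V²/(2g) = 0.02525·(1640/0.0622)·2.929²/(2·9.81) = 291.1 m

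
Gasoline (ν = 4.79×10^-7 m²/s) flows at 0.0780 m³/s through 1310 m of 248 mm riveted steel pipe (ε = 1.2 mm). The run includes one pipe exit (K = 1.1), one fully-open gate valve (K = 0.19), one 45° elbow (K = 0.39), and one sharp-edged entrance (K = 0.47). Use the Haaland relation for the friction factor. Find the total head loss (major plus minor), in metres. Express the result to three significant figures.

H_L ≈ 21.5 m

V = 4Q/(πD²) = 1.615 m/s; V²/2g = 0.1329 m
Re = 8.36×10^5, ε/D = 0.00484 → f = 0.03024 (Haaland)
Major: h_f = f(L/D)·V²/2g = 0.03024·5282·0.1329 = 21.22 m
Minor: ΣK = 2.15; h_m = ΣK·V²/2g = 0.2857 m
Total H_L = 21.22 + 0.2857 = 21.51 m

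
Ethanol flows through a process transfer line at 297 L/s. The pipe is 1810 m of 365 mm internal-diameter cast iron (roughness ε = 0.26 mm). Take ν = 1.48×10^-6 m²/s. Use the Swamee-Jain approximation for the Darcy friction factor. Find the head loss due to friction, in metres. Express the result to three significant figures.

h_f ≈ 38.2 m

V = 4Q/(πD²) = 4·0.297/(π·0.365²) = 2.838 m/s
Re = VD/ν = 2.838·0.365/1.48×10^-6 = 7.00×10^5 → turbulent
ε/D = 0.26/365 = 7.12×10^-4
Swamee-Jain: f = 0.01877
h_f = f(L/D)V²/(2g) = 0.01877·(1810/0.365)·2.838²/(2·9.81) = 38.22 m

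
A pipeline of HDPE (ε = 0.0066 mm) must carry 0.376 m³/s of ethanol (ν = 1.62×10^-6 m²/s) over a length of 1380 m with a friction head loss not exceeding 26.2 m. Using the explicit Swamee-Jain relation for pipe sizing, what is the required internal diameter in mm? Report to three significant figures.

Swamee-Jain (Type III): D = 0.66·[ε^1.25·(LQ²/(gh_f))^4.75 + ν·Q^9.4·(L/(gh_f))^5.2]^0.04
LQ²/(gh_f) = 0.7591; L/(gh_f) = 5.369
Term 1 = ε^1.25·(…)^4.75 = 9.03×10^-8; Term 2 = ν·Q^9.4·(…)^5.2 = 1.03×10^-6
D = 0.66·(9.03×10^-8 + 1.03×10^-6)^0.04 = 0.3815 m = 381 mm
Check: V = 3.29 m/s, Re = 7.75×10^5, f = 0.01248, h_f = 24.9 m ≈ 26.2 m ✓

D ≈ 381 mm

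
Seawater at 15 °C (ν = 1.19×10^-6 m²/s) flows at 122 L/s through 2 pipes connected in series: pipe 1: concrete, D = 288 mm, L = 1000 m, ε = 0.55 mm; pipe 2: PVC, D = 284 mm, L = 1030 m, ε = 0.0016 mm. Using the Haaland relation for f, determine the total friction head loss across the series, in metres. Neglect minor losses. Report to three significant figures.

H ≈ 23.7 m

Pipe 1: V = 1.873 m/s, Re = 4.53×10^5, ε/D = 0.00191, f = 0.02355, h_1 = f(L/D)V²/2g = 14.62 m
Pipe 2: V = 1.926 m/s, Re = 4.60×10^5, ε/D = 5.63×10^-6, f = 0.01332, h_2 = f(L/D)V²/2g = 9.133 m
Series → Q common, losses add: H = Σh = 23.75 m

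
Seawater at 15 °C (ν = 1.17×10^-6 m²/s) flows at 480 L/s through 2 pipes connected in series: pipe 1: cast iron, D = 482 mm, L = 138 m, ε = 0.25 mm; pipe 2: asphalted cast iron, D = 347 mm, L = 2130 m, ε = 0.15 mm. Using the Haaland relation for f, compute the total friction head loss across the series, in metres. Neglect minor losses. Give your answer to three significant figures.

Pipe 1: V = 2.631 m/s, Re = 1.08×10^6, ε/D = 5.19×10^-4, f = 0.01727, h_1 = f(L/D)V²/2g = 1.744 m
Pipe 2: V = 5.076 m/s, Re = 1.51×10^6, ε/D = 4.32×10^-4, f = 0.01653, h_2 = f(L/D)V²/2g = 133.2 m
Series → Q common, losses add: H = Σh = 135.0 m

H ≈ 135 m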